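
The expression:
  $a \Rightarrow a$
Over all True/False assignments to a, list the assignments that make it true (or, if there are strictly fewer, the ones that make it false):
is always true.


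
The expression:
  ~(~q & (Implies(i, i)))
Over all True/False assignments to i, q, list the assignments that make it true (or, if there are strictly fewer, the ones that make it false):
is true only for:
  i=False, q=True;
  i=True, q=True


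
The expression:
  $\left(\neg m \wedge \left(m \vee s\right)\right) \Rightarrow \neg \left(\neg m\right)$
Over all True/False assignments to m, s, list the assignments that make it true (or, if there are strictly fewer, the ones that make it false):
is false only for:
  m=False, s=True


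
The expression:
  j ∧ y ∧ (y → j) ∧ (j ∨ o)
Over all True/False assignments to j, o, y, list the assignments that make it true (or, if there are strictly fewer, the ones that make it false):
is true only for:
  j=True, o=False, y=True;
  j=True, o=True, y=True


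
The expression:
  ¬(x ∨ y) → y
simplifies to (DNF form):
x ∨ y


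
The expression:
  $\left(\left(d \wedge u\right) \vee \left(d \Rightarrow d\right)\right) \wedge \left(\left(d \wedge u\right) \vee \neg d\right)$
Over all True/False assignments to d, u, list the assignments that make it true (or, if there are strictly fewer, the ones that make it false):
is false only for:
  d=True, u=False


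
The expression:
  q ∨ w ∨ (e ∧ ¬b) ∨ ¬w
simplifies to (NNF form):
True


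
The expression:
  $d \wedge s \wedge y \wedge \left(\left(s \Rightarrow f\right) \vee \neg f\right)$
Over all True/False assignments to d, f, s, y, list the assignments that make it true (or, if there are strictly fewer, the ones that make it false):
is true only for:
  d=True, f=False, s=True, y=True;
  d=True, f=True, s=True, y=True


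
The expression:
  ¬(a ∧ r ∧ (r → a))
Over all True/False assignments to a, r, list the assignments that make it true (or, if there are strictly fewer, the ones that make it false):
is false only for:
  a=True, r=True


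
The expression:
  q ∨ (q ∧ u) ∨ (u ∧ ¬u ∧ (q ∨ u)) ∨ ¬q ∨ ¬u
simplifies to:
True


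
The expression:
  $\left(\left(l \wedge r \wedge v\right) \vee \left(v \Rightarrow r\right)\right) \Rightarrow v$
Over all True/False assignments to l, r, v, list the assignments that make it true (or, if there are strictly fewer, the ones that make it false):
is true only for:
  l=False, r=False, v=True;
  l=False, r=True, v=True;
  l=True, r=False, v=True;
  l=True, r=True, v=True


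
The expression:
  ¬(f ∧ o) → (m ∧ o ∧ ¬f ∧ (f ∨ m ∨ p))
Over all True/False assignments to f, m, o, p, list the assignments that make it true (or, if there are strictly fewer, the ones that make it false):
is true only for:
  f=False, m=True, o=True, p=False;
  f=False, m=True, o=True, p=True;
  f=True, m=False, o=True, p=False;
  f=True, m=False, o=True, p=True;
  f=True, m=True, o=True, p=False;
  f=True, m=True, o=True, p=True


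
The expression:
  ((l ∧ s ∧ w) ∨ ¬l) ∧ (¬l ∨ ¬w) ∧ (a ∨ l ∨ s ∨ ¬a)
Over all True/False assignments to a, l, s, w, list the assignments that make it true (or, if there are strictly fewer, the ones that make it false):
is true only for:
  a=False, l=False, s=False, w=False;
  a=False, l=False, s=False, w=True;
  a=False, l=False, s=True, w=False;
  a=False, l=False, s=True, w=True;
  a=True, l=False, s=False, w=False;
  a=True, l=False, s=False, w=True;
  a=True, l=False, s=True, w=False;
  a=True, l=False, s=True, w=True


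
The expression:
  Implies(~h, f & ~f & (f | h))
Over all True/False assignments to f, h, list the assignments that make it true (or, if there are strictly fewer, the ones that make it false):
is true only for:
  f=False, h=True;
  f=True, h=True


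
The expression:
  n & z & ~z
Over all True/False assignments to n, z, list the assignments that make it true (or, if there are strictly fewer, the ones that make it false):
is never true.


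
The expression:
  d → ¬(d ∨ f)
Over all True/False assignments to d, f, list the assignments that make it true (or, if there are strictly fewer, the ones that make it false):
is true only for:
  d=False, f=False;
  d=False, f=True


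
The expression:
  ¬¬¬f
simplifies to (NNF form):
¬f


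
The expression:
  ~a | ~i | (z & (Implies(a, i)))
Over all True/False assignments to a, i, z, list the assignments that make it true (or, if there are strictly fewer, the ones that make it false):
is false only for:
  a=True, i=True, z=False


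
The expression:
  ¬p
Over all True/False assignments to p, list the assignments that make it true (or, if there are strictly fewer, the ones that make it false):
is true only for:
  p=False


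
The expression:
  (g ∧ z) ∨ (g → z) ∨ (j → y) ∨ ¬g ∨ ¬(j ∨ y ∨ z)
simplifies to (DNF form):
y ∨ z ∨ ¬g ∨ ¬j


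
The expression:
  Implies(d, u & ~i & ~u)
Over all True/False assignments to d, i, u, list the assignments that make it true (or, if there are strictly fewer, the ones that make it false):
is true only for:
  d=False, i=False, u=False;
  d=False, i=False, u=True;
  d=False, i=True, u=False;
  d=False, i=True, u=True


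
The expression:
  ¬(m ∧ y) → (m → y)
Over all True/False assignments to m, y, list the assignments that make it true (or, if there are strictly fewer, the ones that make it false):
is false only for:
  m=True, y=False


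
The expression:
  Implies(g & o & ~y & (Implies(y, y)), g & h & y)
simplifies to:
y | ~g | ~o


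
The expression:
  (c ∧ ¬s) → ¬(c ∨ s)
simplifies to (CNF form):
s ∨ ¬c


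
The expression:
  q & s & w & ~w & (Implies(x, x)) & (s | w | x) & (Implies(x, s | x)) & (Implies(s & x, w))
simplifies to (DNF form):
False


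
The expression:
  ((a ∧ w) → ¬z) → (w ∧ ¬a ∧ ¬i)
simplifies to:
w ∧ (a ∨ ¬i) ∧ (z ∨ ¬a)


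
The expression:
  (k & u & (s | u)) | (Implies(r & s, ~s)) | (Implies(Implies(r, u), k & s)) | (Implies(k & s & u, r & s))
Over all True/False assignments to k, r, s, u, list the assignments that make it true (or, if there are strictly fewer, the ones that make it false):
is always true.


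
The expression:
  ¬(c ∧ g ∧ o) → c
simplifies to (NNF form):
c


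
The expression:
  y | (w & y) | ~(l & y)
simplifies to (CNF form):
True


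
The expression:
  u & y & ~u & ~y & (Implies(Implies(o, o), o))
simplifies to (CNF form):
False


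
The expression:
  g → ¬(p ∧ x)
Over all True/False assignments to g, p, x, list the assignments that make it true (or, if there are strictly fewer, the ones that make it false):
is false only for:
  g=True, p=True, x=True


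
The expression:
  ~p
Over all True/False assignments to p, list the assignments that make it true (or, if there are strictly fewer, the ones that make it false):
is true only for:
  p=False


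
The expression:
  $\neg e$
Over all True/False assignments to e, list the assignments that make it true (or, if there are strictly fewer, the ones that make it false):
is true only for:
  e=False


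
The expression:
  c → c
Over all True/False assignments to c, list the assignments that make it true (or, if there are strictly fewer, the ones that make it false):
is always true.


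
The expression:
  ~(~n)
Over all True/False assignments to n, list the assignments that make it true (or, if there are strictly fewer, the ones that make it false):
is true only for:
  n=True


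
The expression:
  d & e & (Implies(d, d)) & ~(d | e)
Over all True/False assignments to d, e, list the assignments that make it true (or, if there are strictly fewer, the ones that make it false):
is never true.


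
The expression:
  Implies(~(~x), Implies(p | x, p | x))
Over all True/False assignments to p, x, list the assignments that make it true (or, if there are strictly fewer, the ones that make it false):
is always true.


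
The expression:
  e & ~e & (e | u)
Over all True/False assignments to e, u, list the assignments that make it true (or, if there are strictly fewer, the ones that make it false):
is never true.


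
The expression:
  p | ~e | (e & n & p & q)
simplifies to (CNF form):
p | ~e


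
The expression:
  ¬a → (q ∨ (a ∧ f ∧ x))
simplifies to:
a ∨ q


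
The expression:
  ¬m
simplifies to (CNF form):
¬m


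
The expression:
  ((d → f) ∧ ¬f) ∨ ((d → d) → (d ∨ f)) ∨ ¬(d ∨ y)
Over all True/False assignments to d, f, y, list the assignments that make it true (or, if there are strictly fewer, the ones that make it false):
is always true.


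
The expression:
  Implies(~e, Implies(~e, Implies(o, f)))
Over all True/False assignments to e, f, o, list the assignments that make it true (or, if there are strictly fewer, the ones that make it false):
is false only for:
  e=False, f=False, o=True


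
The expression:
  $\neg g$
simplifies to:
$\neg g$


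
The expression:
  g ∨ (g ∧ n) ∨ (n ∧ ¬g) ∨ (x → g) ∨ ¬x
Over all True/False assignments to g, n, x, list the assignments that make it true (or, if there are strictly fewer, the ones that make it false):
is false only for:
  g=False, n=False, x=True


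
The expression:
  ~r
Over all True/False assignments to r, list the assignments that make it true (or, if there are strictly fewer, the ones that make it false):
is true only for:
  r=False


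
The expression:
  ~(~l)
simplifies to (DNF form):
l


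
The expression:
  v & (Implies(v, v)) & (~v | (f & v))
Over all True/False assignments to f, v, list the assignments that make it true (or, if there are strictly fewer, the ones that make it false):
is true only for:
  f=True, v=True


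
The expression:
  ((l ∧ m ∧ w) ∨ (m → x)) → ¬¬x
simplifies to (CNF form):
(m ∨ x) ∧ (x ∨ ¬l ∨ ¬w)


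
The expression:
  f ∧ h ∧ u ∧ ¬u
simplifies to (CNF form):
False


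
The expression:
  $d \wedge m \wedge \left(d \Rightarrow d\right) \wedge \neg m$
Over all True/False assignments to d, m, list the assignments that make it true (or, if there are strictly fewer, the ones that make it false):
is never true.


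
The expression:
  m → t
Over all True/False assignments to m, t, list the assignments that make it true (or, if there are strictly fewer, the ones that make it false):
is false only for:
  m=True, t=False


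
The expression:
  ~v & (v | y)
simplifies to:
y & ~v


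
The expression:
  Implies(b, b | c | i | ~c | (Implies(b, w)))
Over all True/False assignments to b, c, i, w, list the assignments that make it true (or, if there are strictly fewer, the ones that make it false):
is always true.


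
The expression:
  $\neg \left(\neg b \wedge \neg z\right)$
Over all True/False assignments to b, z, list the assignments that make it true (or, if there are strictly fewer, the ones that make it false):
is false only for:
  b=False, z=False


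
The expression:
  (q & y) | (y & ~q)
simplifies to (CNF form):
y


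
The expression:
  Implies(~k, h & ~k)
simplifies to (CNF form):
h | k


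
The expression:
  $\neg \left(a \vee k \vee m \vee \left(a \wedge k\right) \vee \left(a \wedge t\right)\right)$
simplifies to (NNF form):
$\neg a \wedge \neg k \wedge \neg m$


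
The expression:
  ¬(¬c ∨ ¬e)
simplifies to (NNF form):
c ∧ e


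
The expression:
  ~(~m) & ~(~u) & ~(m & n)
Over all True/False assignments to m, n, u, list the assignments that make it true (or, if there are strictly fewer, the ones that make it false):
is true only for:
  m=True, n=False, u=True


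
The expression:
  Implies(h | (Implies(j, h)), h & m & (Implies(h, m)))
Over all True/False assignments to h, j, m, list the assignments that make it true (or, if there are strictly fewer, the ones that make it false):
is true only for:
  h=False, j=True, m=False;
  h=False, j=True, m=True;
  h=True, j=False, m=True;
  h=True, j=True, m=True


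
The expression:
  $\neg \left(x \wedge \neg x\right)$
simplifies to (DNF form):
$\text{True}$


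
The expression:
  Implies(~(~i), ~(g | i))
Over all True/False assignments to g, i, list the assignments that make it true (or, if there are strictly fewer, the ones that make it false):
is true only for:
  g=False, i=False;
  g=True, i=False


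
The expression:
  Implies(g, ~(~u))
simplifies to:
u | ~g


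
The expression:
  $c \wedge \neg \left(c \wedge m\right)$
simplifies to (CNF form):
$c \wedge \neg m$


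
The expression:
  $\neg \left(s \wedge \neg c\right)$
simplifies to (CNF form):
$c \vee \neg s$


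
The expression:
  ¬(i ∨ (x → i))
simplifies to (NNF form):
x ∧ ¬i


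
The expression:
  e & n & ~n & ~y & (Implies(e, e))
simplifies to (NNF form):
False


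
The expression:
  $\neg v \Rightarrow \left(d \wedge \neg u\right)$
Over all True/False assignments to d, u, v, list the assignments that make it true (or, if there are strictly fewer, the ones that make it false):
is false only for:
  d=False, u=False, v=False;
  d=False, u=True, v=False;
  d=True, u=True, v=False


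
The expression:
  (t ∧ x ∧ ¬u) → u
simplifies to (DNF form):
u ∨ ¬t ∨ ¬x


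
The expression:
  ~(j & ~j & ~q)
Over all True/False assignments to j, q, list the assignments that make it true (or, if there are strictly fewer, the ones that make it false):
is always true.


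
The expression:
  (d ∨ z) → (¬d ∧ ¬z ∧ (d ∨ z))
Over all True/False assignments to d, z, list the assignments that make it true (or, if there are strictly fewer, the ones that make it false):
is true only for:
  d=False, z=False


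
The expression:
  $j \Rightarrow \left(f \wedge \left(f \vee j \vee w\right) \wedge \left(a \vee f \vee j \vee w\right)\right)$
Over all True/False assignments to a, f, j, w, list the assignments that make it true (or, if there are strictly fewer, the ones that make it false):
is false only for:
  a=False, f=False, j=True, w=False;
  a=False, f=False, j=True, w=True;
  a=True, f=False, j=True, w=False;
  a=True, f=False, j=True, w=True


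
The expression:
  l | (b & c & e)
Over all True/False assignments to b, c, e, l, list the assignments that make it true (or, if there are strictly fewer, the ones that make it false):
is false only for:
  b=False, c=False, e=False, l=False;
  b=False, c=False, e=True, l=False;
  b=False, c=True, e=False, l=False;
  b=False, c=True, e=True, l=False;
  b=True, c=False, e=False, l=False;
  b=True, c=False, e=True, l=False;
  b=True, c=True, e=False, l=False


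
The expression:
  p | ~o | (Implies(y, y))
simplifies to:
True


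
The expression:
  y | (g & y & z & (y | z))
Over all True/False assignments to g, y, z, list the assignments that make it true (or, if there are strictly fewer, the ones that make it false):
is true only for:
  g=False, y=True, z=False;
  g=False, y=True, z=True;
  g=True, y=True, z=False;
  g=True, y=True, z=True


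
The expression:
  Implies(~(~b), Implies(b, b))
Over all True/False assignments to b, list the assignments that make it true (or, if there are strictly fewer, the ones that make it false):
is always true.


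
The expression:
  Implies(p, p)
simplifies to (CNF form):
True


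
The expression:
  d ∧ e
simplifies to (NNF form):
d ∧ e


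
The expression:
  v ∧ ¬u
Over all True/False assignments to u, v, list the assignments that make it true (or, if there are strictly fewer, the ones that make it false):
is true only for:
  u=False, v=True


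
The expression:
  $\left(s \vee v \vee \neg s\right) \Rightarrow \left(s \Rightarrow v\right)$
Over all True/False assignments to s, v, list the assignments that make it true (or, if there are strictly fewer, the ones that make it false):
is false only for:
  s=True, v=False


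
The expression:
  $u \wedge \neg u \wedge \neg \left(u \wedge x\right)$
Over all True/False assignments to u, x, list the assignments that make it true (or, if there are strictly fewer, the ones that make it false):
is never true.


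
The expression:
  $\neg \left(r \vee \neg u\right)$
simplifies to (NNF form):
$u \wedge \neg r$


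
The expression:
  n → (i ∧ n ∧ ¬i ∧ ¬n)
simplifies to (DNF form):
¬n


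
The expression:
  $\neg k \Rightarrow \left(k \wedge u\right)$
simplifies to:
$k$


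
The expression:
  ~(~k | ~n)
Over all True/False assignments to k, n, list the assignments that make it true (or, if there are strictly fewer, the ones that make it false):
is true only for:
  k=True, n=True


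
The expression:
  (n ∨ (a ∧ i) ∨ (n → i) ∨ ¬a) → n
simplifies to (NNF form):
n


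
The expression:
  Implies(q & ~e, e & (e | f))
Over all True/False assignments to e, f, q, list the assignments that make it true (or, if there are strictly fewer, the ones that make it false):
is false only for:
  e=False, f=False, q=True;
  e=False, f=True, q=True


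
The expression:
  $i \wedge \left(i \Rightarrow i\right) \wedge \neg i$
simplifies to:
$\text{False}$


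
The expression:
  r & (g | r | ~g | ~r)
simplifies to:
r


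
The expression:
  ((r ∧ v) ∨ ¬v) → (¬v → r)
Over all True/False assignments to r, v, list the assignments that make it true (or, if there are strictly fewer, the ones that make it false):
is false only for:
  r=False, v=False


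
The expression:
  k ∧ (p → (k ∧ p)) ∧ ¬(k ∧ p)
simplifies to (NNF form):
k ∧ ¬p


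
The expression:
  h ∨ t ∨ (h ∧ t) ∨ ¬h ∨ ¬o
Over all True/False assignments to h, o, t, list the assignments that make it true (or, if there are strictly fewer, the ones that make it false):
is always true.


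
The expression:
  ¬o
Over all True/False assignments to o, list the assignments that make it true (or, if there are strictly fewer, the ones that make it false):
is true only for:
  o=False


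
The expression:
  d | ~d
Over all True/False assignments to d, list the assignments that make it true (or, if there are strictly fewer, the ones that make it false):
is always true.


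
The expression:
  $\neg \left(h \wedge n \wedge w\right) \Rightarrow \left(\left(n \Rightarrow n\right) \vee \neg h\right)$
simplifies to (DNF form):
$\text{True}$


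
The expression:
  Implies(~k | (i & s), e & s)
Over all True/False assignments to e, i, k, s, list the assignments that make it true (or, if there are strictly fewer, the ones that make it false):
is false only for:
  e=False, i=False, k=False, s=False;
  e=False, i=False, k=False, s=True;
  e=False, i=True, k=False, s=False;
  e=False, i=True, k=False, s=True;
  e=False, i=True, k=True, s=True;
  e=True, i=False, k=False, s=False;
  e=True, i=True, k=False, s=False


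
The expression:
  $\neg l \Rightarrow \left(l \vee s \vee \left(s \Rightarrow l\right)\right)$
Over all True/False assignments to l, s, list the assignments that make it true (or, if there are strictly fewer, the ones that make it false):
is always true.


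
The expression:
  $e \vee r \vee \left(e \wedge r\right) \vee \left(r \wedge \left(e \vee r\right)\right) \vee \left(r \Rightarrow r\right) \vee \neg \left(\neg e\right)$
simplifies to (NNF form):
$\text{True}$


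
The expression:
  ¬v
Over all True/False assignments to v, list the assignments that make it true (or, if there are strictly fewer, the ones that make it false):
is true only for:
  v=False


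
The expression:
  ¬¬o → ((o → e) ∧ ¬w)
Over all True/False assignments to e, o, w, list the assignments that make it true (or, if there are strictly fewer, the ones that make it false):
is false only for:
  e=False, o=True, w=False;
  e=False, o=True, w=True;
  e=True, o=True, w=True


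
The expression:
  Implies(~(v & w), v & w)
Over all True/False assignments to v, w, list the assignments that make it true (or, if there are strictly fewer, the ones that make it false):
is true only for:
  v=True, w=True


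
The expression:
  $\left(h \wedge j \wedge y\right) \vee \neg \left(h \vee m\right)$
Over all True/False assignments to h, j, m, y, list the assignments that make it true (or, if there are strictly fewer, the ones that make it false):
is true only for:
  h=False, j=False, m=False, y=False;
  h=False, j=False, m=False, y=True;
  h=False, j=True, m=False, y=False;
  h=False, j=True, m=False, y=True;
  h=True, j=True, m=False, y=True;
  h=True, j=True, m=True, y=True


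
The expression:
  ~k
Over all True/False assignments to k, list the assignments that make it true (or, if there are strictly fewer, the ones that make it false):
is true only for:
  k=False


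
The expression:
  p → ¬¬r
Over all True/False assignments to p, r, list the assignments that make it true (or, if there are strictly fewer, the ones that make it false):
is false only for:
  p=True, r=False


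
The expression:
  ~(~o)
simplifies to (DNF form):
o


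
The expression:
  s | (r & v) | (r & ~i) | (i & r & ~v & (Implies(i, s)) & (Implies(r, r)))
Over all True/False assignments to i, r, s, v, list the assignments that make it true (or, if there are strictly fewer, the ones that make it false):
is false only for:
  i=False, r=False, s=False, v=False;
  i=False, r=False, s=False, v=True;
  i=True, r=False, s=False, v=False;
  i=True, r=False, s=False, v=True;
  i=True, r=True, s=False, v=False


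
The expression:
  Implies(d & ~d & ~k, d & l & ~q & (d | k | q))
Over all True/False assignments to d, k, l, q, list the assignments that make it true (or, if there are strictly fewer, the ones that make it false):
is always true.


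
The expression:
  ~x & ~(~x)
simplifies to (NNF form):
False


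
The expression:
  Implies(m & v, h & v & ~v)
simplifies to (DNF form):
~m | ~v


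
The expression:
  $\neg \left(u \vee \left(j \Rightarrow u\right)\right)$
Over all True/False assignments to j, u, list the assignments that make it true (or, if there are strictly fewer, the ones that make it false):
is true only for:
  j=True, u=False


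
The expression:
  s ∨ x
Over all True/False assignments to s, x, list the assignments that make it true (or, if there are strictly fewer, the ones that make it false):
is false only for:
  s=False, x=False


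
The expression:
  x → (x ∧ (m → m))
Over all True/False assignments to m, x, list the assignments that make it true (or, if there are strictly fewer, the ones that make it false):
is always true.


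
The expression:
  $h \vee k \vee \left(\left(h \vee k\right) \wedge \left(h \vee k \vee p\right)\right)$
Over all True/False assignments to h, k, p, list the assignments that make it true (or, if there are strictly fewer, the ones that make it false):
is false only for:
  h=False, k=False, p=False;
  h=False, k=False, p=True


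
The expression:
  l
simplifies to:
l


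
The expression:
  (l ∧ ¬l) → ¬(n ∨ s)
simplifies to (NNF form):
True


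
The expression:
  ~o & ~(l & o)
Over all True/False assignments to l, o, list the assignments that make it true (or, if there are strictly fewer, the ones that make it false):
is true only for:
  l=False, o=False;
  l=True, o=False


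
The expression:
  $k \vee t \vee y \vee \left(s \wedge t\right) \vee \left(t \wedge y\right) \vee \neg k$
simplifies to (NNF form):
$\text{True}$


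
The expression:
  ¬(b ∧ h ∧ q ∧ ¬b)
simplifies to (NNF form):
True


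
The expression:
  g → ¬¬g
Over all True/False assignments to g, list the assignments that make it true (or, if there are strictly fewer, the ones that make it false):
is always true.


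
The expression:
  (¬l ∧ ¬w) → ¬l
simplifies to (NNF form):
True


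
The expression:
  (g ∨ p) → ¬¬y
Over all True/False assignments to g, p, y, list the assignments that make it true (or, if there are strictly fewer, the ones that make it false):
is false only for:
  g=False, p=True, y=False;
  g=True, p=False, y=False;
  g=True, p=True, y=False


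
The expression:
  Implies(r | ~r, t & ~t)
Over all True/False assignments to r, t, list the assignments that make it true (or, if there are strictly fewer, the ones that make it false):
is never true.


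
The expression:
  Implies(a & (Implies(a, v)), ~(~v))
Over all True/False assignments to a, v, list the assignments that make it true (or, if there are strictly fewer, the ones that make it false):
is always true.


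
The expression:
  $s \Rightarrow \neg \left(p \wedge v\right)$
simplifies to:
$\neg p \vee \neg s \vee \neg v$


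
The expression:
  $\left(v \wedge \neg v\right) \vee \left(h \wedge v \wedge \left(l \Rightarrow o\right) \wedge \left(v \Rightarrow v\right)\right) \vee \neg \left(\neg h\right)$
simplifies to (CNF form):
$h$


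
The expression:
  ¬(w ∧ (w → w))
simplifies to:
¬w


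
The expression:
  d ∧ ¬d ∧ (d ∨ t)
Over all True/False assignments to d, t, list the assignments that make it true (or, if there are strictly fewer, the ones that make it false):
is never true.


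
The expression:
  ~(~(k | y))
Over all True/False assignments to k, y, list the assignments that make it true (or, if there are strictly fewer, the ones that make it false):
is false only for:
  k=False, y=False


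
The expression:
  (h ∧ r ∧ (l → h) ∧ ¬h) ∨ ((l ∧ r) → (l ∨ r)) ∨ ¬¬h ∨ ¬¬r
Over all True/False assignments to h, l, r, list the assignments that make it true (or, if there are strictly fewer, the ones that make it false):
is always true.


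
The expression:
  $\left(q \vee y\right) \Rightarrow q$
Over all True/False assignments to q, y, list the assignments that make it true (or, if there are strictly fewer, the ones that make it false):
is false only for:
  q=False, y=True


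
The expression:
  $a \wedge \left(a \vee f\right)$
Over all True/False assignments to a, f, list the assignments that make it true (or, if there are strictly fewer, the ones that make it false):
is true only for:
  a=True, f=False;
  a=True, f=True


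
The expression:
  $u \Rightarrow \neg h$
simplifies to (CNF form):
$\neg h \vee \neg u$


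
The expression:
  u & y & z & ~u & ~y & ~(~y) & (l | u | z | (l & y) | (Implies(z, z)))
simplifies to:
False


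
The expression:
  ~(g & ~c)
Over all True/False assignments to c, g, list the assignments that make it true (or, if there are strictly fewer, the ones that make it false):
is false only for:
  c=False, g=True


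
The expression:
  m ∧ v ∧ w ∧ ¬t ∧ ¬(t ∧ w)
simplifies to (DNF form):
m ∧ v ∧ w ∧ ¬t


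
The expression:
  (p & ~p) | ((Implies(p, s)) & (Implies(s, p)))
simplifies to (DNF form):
(p & s) | (~p & ~s)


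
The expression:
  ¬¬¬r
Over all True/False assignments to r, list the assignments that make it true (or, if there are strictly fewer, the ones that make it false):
is true only for:
  r=False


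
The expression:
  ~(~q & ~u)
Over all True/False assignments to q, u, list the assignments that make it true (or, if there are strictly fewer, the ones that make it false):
is false only for:
  q=False, u=False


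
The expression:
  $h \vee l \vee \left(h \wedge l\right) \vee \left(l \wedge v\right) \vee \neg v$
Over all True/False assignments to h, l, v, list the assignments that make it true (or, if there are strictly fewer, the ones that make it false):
is false only for:
  h=False, l=False, v=True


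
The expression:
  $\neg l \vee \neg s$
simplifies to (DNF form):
$\neg l \vee \neg s$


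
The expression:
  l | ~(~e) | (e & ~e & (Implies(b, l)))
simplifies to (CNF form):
e | l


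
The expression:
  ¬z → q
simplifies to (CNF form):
q ∨ z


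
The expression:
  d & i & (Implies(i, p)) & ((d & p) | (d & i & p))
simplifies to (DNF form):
d & i & p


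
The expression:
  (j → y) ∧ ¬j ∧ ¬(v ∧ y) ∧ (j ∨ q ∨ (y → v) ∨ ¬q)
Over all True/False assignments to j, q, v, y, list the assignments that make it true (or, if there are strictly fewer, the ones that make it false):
is true only for:
  j=False, q=False, v=False, y=False;
  j=False, q=False, v=False, y=True;
  j=False, q=False, v=True, y=False;
  j=False, q=True, v=False, y=False;
  j=False, q=True, v=False, y=True;
  j=False, q=True, v=True, y=False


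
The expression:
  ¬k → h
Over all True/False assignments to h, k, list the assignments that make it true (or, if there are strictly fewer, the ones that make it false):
is false only for:
  h=False, k=False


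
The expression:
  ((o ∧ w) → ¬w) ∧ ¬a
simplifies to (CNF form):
¬a ∧ (¬o ∨ ¬w)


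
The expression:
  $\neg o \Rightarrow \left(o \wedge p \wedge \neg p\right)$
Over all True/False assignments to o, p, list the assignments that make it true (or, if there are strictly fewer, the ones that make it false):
is true only for:
  o=True, p=False;
  o=True, p=True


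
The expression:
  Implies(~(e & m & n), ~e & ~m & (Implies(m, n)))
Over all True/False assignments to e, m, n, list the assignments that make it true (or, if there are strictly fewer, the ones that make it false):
is true only for:
  e=False, m=False, n=False;
  e=False, m=False, n=True;
  e=True, m=True, n=True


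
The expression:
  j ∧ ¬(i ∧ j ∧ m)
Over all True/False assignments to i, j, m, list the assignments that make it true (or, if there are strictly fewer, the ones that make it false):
is true only for:
  i=False, j=True, m=False;
  i=False, j=True, m=True;
  i=True, j=True, m=False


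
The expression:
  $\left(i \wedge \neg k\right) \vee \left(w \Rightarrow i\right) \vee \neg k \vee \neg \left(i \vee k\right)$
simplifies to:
$i \vee \neg k \vee \neg w$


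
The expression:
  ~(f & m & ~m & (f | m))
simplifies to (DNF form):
True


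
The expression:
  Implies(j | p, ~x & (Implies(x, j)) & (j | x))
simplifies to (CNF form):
(j | ~p) & (~j | ~x)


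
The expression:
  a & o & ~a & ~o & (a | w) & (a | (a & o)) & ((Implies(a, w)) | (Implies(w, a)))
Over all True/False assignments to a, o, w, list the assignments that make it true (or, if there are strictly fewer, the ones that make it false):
is never true.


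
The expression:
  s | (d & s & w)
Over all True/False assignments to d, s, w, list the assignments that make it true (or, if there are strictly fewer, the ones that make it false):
is true only for:
  d=False, s=True, w=False;
  d=False, s=True, w=True;
  d=True, s=True, w=False;
  d=True, s=True, w=True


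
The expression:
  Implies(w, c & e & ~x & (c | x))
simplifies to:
~w | (c & e & ~x)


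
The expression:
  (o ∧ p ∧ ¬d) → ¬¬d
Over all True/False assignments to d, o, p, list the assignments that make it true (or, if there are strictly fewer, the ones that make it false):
is false only for:
  d=False, o=True, p=True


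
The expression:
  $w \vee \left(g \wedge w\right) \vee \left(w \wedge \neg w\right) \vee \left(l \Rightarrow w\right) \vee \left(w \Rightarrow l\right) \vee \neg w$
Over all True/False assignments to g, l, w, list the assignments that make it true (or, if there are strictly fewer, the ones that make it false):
is always true.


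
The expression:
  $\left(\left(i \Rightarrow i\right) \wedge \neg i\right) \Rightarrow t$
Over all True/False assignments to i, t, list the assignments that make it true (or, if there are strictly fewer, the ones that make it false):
is false only for:
  i=False, t=False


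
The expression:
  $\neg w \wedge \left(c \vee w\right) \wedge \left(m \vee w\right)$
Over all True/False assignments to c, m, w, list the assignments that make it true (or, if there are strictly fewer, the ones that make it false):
is true only for:
  c=True, m=True, w=False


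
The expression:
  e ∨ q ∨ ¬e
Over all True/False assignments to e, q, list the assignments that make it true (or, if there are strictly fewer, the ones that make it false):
is always true.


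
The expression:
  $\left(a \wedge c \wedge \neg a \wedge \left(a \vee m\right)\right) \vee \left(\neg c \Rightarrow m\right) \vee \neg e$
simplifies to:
$c \vee m \vee \neg e$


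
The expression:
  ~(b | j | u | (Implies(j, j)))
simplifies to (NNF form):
False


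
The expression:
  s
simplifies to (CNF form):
s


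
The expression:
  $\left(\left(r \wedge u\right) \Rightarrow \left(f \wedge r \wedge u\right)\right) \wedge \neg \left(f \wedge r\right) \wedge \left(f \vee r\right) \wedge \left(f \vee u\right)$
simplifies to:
$f \wedge \neg r$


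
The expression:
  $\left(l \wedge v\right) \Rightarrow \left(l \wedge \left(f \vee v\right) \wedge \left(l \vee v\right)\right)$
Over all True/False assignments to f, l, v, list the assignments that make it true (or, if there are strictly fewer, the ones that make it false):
is always true.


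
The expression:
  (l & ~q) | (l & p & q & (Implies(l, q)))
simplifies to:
l & (p | ~q)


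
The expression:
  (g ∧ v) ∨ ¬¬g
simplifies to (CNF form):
g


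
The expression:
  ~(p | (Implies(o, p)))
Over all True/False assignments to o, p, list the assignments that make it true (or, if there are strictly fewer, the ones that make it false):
is true only for:
  o=True, p=False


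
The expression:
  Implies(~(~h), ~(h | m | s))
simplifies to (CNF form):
~h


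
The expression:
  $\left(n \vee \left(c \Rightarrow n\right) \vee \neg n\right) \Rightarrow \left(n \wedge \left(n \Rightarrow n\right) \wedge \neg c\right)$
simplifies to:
$n \wedge \neg c$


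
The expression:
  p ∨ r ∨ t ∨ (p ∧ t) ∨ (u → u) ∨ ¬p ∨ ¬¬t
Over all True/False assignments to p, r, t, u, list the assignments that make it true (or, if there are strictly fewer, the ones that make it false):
is always true.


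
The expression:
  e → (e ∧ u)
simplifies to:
u ∨ ¬e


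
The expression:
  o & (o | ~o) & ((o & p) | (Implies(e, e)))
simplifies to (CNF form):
o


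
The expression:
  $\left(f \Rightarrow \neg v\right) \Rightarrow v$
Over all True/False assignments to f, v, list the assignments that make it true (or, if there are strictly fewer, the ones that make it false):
is true only for:
  f=False, v=True;
  f=True, v=True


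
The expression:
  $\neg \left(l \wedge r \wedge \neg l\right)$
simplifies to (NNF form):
$\text{True}$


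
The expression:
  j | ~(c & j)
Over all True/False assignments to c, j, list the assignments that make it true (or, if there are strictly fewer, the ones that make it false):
is always true.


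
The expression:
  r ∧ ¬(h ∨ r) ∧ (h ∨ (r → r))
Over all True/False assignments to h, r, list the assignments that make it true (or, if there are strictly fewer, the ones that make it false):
is never true.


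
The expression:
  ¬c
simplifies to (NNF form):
¬c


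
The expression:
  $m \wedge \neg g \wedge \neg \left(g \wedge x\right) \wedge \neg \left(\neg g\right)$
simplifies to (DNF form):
$\text{False}$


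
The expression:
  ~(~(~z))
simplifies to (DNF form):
~z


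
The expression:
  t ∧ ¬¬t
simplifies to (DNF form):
t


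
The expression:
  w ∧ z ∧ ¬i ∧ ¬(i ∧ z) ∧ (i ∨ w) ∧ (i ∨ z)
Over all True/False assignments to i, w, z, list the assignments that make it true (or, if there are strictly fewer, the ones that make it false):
is true only for:
  i=False, w=True, z=True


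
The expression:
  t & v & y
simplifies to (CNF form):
t & v & y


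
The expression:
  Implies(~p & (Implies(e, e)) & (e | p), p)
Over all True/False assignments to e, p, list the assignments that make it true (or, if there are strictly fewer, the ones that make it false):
is false only for:
  e=True, p=False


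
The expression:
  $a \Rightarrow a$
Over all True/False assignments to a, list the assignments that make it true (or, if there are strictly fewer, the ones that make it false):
is always true.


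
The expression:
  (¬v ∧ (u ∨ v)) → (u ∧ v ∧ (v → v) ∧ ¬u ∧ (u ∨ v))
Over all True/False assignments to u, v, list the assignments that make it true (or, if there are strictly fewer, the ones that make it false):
is false only for:
  u=True, v=False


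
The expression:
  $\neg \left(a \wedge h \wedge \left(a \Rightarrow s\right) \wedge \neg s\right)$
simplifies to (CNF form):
$\text{True}$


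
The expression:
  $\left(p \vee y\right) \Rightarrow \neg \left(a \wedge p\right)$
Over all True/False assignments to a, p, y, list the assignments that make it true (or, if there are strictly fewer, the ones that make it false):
is false only for:
  a=True, p=True, y=False;
  a=True, p=True, y=True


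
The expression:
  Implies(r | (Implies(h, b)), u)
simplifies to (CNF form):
(h | u) & (u | ~b) & (u | ~r)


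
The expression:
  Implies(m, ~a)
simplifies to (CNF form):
~a | ~m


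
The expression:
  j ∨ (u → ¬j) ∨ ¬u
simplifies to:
True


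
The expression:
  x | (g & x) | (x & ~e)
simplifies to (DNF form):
x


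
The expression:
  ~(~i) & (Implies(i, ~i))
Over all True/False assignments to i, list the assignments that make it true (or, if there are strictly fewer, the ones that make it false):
is never true.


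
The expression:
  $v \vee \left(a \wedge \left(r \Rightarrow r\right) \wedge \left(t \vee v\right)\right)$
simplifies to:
$v \vee \left(a \wedge t\right)$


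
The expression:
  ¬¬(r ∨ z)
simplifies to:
r ∨ z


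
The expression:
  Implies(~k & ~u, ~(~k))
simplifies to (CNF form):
k | u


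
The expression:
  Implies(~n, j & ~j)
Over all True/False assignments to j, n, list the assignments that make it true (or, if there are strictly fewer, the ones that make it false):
is true only for:
  j=False, n=True;
  j=True, n=True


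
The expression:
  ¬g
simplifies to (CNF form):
¬g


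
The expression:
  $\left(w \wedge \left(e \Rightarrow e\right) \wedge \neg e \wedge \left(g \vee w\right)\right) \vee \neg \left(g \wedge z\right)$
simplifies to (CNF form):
$\left(w \vee \neg g \vee \neg z\right) \wedge \left(\neg e \vee \neg g \vee \neg z\right)$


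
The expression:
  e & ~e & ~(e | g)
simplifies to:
False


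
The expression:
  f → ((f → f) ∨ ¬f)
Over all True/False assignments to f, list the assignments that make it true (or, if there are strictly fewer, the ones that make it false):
is always true.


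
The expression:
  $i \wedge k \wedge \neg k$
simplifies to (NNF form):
$\text{False}$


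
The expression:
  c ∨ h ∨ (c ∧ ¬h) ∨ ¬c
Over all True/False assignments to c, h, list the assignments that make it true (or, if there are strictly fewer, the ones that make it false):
is always true.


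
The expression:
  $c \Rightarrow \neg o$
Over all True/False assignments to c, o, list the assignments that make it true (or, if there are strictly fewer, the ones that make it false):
is false only for:
  c=True, o=True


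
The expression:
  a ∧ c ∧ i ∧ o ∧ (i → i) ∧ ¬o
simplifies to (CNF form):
False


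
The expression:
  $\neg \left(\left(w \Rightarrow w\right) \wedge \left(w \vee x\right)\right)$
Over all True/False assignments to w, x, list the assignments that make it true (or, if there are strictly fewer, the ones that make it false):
is true only for:
  w=False, x=False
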